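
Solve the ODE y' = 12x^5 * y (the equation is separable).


Separate variables: dy/y = 12x^5 dx.
Integrate: ln|y| = 2x^6 + C₀.
Exponentiate: y = Ce^(2x^6).


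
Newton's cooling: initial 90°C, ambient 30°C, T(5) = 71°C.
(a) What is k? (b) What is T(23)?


Newton's law: T(t) = T_a + (T₀ - T_a)e^(-kt).
(a) Use T(5) = 71: (71 - 30)/(90 - 30) = e^(-k·5), so k = -ln(0.683)/5 ≈ 0.0762.
(b) Apply k to t = 23: T(23) = 30 + (60)e^(-1.752) ≈ 40.4°C.


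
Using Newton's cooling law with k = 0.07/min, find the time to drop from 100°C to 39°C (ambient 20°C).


From T(t) = T_a + (T₀ - T_a)e^(-kt), set T(t) = 39:
(39 - 20) / (100 - 20) = e^(-0.07t), so t = -ln(0.237)/0.07 ≈ 20.5 minutes.


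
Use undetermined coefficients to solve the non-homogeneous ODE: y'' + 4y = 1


Homogeneous part: r² + 4 = 0 ⇒ r = ±2i, so y_h = C₁cos(2x) + C₂sin(2x).
Try constant y_p = A; plug in: 4A = 1 ⇒ A = 1/4.
General solution: y = C₁cos(2x) + C₂sin(2x) + 1/4.


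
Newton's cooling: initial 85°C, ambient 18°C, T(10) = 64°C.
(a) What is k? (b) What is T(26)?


Newton's law: T(t) = T_a + (T₀ - T_a)e^(-kt).
(a) Use T(10) = 64: (64 - 18)/(85 - 18) = e^(-k·10), so k = -ln(0.687)/10 ≈ 0.0376.
(b) Apply k to t = 26: T(26) = 18 + (67)e^(-0.978) ≈ 43.2°C.


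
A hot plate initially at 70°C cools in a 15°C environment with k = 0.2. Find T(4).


Newton's law: dT/dt = -k(T - T_a) has solution T(t) = T_a + (T₀ - T_a)e^(-kt).
Plug in T_a = 15, T₀ = 70, k = 0.2, t = 4: T(4) = 15 + (55)e^(-0.80) ≈ 39.7°C.


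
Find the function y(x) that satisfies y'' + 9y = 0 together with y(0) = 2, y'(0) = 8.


Characteristic roots of r² + 9 = 0 are ±3i, so y = C₁cos(3x) + C₂sin(3x).
Apply y(0) = 2: C₁ = 2. Differentiate and apply y'(0) = 8: 3·C₂ = 8, so C₂ = 8/3.
Particular solution: y = 2cos(3x) + (8/3)sin(3x).


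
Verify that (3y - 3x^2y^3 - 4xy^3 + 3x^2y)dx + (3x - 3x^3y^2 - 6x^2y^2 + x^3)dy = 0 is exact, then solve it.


Check exactness: ∂M/∂y = 3 - 9x^2y^2 - 12xy^2 + 3x^2 and ∂N/∂x = 3 - 9x^2y^2 - 12xy^2 + 3x^2; equal, so the equation is exact.
Integrate M with respect to x (treating y as constant): ∫M dx = 3xy - x^3y^3 - 2x^2y^3 + x^3y + h(y).
Differentiate w.r.t. y and set equal to N: all terms match, so h'(y) = 0 and h is a constant absorbed into C.
General solution: 3xy - x^3y^3 - 2x^2y^3 + x^3y = C.


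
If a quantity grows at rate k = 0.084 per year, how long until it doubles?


Exponential growth: P(t) = P₀ e^(0.084t). Set P(t)/P₀ = 2: e^(0.084t) = 2.
Solve: t = ln(2)/0.084 ≈ 8.25 years.


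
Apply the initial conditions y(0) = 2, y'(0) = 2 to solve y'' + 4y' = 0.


Characteristic roots of r² + 4r = 0 are -4, 0.
General solution y = c₁ e^(-4x) + c₂.
Apply y(0) = 2: c₁ + c₂ = 2. Apply y'(0) = 2: -4 c₁ + 0 c₂ = 2.
Solve: c₁ = -1/2, c₂ = 5/2.
Particular solution: y = -(1/2)e^(-4x) + 5/2.


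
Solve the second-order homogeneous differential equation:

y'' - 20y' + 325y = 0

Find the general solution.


Characteristic equation: r² - 20r + 325 = 0.
Discriminant is negative; roots r = 10 ± 15i (complex conjugate pair).
General solution uses e^(α x)(C₁ cos(β x) + C₂ sin(β x)): y = e^(10x)(C₁cos(15x) + C₂sin(15x)).


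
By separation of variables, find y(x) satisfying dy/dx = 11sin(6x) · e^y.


Separate: e^(-y) dy = 11sin(6x) dx.
Integrate: -e^(-y) = -(11/6)cos(6x) + C₀.
Rearrange: e^(-y) = (11/6)cos(6x) + C.


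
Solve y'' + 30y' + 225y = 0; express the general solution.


Characteristic equation: r² + 30r + 225 = 0, i.e. (r + 15)² = 0.
Repeated root r = -15; include an x factor for the second linearly independent solution.
General solution: y = (C₁ + C₂x)e^(-15x).


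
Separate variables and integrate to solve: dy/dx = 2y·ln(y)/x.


Separate: dy/[y ln(y)] = 2 dx/x.
Substitute u = ln(y): du/u = 2 dx/x.
Integrate: ln|ln(y)| = 2ln|x| + C₀, hence ln(y) = C·x^2.


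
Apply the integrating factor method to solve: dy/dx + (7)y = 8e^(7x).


P(x) = 7 ⇒ μ = e^(7x).
(μ y)' = 8e^(14x) ⇒ μ y = (8/14)e^(14x) + C.
Divide by μ: y = (4/7)e^(7x) + Ce^(-7x).


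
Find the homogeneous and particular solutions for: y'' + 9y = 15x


Homogeneous: r² + 9 = 0 ⇒ r = ±3i, y_h = C₁cos(3x) + C₂sin(3x).
Polynomial forcing; try y_p = Ax + B. Then y_p'' + 9 y_p = 9(Ax + B) = 15x, so B = 0 and A = 5/3.
General solution: y = C₁cos(3x) + C₂sin(3x) + (5/3)x.


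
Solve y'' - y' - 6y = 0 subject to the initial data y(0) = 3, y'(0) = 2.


Characteristic roots of r² - r - 6 = 0 are -2, 3.
General solution y = c₁ e^(-2x) + c₂ e^(3x).
Apply y(0) = 3: c₁ + c₂ = 3. Apply y'(0) = 2: -2 c₁ + 3 c₂ = 2.
Solve: c₁ = 7/5, c₂ = 8/5.
Particular solution: y = (7/5)e^(-2x) + (8/5)e^(3x).


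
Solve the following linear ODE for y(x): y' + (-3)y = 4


P(x) = -3 ⇒ μ = e^(-3x).
(μ y)' = 4e^(-3x) ⇒ μ y = -(4/3)e^(-3x) + C.
Divide by μ: y = -4/3 + Ce^(3x).


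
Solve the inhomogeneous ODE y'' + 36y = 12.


Homogeneous part: r² + 36 = 0 ⇒ r = ±6i, so y_h = C₁cos(6x) + C₂sin(6x).
Try constant y_p = A; plug in: 36A = 12 ⇒ A = 1/3.
General solution: y = C₁cos(6x) + C₂sin(6x) + 1/3.


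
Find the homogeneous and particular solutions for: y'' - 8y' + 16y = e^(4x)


Characteristic polynomial (r - 4)² = 0; repeated root r = 4.
y_h = (C₁ + C₂x)e^(4x). Forcing matches the repeated root (resonance), so try y_p = Ax² e^(4x).
Substitute and solve for A: 2A = 1, so A = 1/2.
General solution: y = (C₁ + C₂x + (1/2)x²)e^(4x).


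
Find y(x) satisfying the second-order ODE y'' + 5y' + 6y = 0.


Characteristic equation: r² + 5r + 6 = 0.
Factor: (r + 2)(r + 3) = 0 ⇒ r = -2, -3 (distinct real).
General solution: y = C₁e^(-2x) + C₂e^(-3x).


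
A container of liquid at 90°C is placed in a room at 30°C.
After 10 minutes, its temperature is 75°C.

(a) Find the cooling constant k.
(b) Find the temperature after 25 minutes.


Newton's law: T(t) = T_a + (T₀ - T_a)e^(-kt).
(a) Use T(10) = 75: (75 - 30)/(90 - 30) = e^(-k·10), so k = -ln(0.750)/10 ≈ 0.0288.
(b) Apply k to t = 25: T(25) = 30 + (60)e^(-0.719) ≈ 59.2°C.


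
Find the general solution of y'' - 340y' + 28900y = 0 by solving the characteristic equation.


Characteristic equation: r² - 340r + 28900 = 0, i.e. (r - 170)² = 0.
Repeated root r = 170; include an x factor for the second linearly independent solution.
General solution: y = (C₁ + C₂x)e^(170x).


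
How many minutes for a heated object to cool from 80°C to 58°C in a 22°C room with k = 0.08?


From T(t) = T_a + (T₀ - T_a)e^(-kt), set T(t) = 58:
(58 - 22) / (80 - 22) = e^(-0.08t), so t = -ln(0.621)/0.08 ≈ 6.0 minutes.


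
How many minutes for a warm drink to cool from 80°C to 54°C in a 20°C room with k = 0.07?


From T(t) = T_a + (T₀ - T_a)e^(-kt), set T(t) = 54:
(54 - 20) / (80 - 20) = e^(-0.07t), so t = -ln(0.567)/0.07 ≈ 8.1 minutes.


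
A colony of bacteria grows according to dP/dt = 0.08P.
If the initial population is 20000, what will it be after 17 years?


The ODE dP/dt = 0.08P has solution P(t) = P(0)e^(0.08t).
Substitute P(0) = 20000 and t = 17: P(17) = 20000 e^(1.36) ≈ 77924.


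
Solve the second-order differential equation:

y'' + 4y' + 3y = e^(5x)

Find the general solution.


Characteristic roots of r² + 4r + 3 = 0 are -1, -3.
y_h = C₁e^(-x) + C₂e^(-3x).
Forcing exponent 5 is not a characteristic root; try y_p = Ae^(5x).
Substitute: A·(25 + (4)·5 + (3)) = A·48 = 1, so A = 1/48.
General solution: y = C₁e^(-x) + C₂e^(-3x) + (1/48)e^(5x).


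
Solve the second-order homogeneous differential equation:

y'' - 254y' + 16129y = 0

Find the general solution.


Characteristic equation: r² - 254r + 16129 = 0, i.e. (r - 127)² = 0.
Repeated root r = 127; include an x factor for the second linearly independent solution.
General solution: y = (C₁ + C₂x)e^(127x).


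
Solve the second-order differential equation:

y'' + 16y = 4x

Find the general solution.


Homogeneous: r² + 16 = 0 ⇒ r = ±4i, y_h = C₁cos(4x) + C₂sin(4x).
Polynomial forcing; try y_p = Ax + B. Then y_p'' + 16 y_p = 16(Ax + B) = 4x, so B = 0 and A = 1/4.
General solution: y = C₁cos(4x) + C₂sin(4x) + (1/4)x.


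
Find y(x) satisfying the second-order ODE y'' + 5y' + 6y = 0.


Characteristic equation: r² + 5r + 6 = 0.
Factor: (r + 2)(r + 3) = 0 ⇒ r = -2, -3 (distinct real).
General solution: y = C₁e^(-2x) + C₂e^(-3x).


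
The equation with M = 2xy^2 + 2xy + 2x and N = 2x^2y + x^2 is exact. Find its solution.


Check exactness: ∂M/∂y = 4xy + 2x and ∂N/∂x = 4xy + 2x; equal, so the equation is exact.
Integrate M with respect to x (treating y as constant): ∫M dx = x^2y^2 + x^2y + x^2 + h(y).
Differentiate w.r.t. y and set equal to N: all terms match, so h'(y) = 0 and h is a constant absorbed into C.
General solution: x^2y^2 + x^2y + x^2 = C.


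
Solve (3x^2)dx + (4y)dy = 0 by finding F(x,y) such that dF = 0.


Check exactness: ∂M/∂y = 0 and ∂N/∂x = 0; equal, so the equation is exact.
Integrate M with respect to x (treating y as constant): ∫M dx = x^3 + h(y).
Differentiate w.r.t. y and set equal to N: the x-dependent terms already match, leaving h'(y) = 4y. Integrate: h(y) = 2y^2.
So F(x,y) = x^3 + 2y^2.
General solution: x^3 + 2y^2 = C.


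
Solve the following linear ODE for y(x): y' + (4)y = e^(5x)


P(x) = 4 ⇒ μ = e^(4x).
(μ y)' = e^(9x) ⇒ μ y = e^(9x)/9 + C.
Divide by μ: y = (1/9)e^(5x) + Ce^(-4x).


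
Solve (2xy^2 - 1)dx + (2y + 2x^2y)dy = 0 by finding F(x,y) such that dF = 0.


Check exactness: ∂M/∂y = 4xy and ∂N/∂x = 4xy; equal, so the equation is exact.
Integrate M with respect to x (treating y as constant): ∫M dx = x^2y^2 - x + h(y).
Differentiate w.r.t. y and set equal to N: the x-dependent terms already match, leaving h'(y) = 2y. Integrate: h(y) = y^2.
So F(x,y) = y^2 + x^2y^2 - x.
General solution: y^2 + x^2y^2 - x = C.


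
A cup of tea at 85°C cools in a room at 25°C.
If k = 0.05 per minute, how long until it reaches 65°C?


From T(t) = T_a + (T₀ - T_a)e^(-kt), set T(t) = 65:
(65 - 25) / (85 - 25) = e^(-0.05t), so t = -ln(0.667)/0.05 ≈ 8.1 minutes.


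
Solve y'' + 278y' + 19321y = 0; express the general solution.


Characteristic equation: r² + 278r + 19321 = 0, i.e. (r + 139)² = 0.
Repeated root r = -139; include an x factor for the second linearly independent solution.
General solution: y = (C₁ + C₂x)e^(-139x).


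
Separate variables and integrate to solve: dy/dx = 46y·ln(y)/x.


Separate: dy/[y ln(y)] = 46 dx/x.
Substitute u = ln(y): du/u = 46 dx/x.
Integrate: ln|ln(y)| = 46ln|x| + C₀, hence ln(y) = C·x^46.


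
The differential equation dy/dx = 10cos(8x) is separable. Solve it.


g(y) = 1, so integrate directly: y = ∫ 10cos(8x) dx = (5/4)sin(8x) + C.


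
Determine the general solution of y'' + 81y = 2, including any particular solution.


Homogeneous part: r² + 81 = 0 ⇒ r = ±9i, so y_h = C₁cos(9x) + C₂sin(9x).
Try constant y_p = A; plug in: 81A = 2 ⇒ A = 2/81.
General solution: y = C₁cos(9x) + C₂sin(9x) + 2/81.


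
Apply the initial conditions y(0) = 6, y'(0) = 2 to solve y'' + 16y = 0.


Characteristic roots of r² + 16 = 0 are ±4i, so y = C₁cos(4x) + C₂sin(4x).
Apply y(0) = 6: C₁ = 6. Differentiate and apply y'(0) = 2: 4·C₂ = 2, so C₂ = 1/2.
Particular solution: y = 6cos(4x) + (1/2)sin(4x).


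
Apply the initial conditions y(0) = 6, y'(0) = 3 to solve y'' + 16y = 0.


Characteristic roots of r² + 16 = 0 are ±4i, so y = C₁cos(4x) + C₂sin(4x).
Apply y(0) = 6: C₁ = 6. Differentiate and apply y'(0) = 3: 4·C₂ = 3, so C₂ = 3/4.
Particular solution: y = 6cos(4x) + (3/4)sin(4x).


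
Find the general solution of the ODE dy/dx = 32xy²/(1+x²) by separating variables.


Separate: dy/y² = 32x/(1+x²) dx.
Integrate LHS: ∫ dy/y² = -1/y.
Integrate RHS via u = 1+x²: 16ln(1+x²) + C.
Result: -1/y = 16ln(1+x²) + C.


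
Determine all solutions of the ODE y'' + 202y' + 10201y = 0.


Characteristic equation: r² + 202r + 10201 = 0, i.e. (r + 101)² = 0.
Repeated root r = -101; include an x factor for the second linearly independent solution.
General solution: y = (C₁ + C₂x)e^(-101x).


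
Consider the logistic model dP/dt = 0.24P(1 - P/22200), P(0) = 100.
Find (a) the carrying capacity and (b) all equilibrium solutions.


Logistic ODE dP/dt = 0.24P(1 - P/22200) has equilibria where dP/dt = 0, i.e. P = 0 or P = 22200.
The coefficient (1 - P/K) = 0 when P = K, identifying K = 22200 as the carrying capacity.
(a) K = 22200; (b) equilibria P = 0 and P = 22200.


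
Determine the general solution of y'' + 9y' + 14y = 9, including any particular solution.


Characteristic roots of r² + 9r + 14 = 0 are -7, -2.
y_h = C₁e^(-7x) + C₂e^(-2x).
Constant forcing; try y_p = A. Then 14A = 9 ⇒ A = 9/14.
General solution: y = C₁e^(-7x) + C₂e^(-2x) + 9/14.


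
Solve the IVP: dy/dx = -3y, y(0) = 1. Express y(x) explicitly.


General solution of y' = -3y is y = Ce^(-3x).
Apply y(0) = 1: C = 1.
Particular solution: y = e^(-3x).


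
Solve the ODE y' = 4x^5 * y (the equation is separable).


Separate variables: dy/y = 4x^5 dx.
Integrate: ln|y| = (2/3)x^6 + C₀.
Exponentiate: y = Ce^((2/3)x^6).


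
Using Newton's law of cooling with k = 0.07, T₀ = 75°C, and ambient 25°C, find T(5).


Newton's law: dT/dt = -k(T - T_a) has solution T(t) = T_a + (T₀ - T_a)e^(-kt).
Plug in T_a = 25, T₀ = 75, k = 0.07, t = 5: T(5) = 25 + (50)e^(-0.35) ≈ 60.2°C.


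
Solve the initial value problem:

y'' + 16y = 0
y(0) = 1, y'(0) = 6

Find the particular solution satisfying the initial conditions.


Characteristic roots of r² + 16 = 0 are ±4i, so y = C₁cos(4x) + C₂sin(4x).
Apply y(0) = 1: C₁ = 1. Differentiate and apply y'(0) = 6: 4·C₂ = 6, so C₂ = 3/2.
Particular solution: y = cos(4x) + (3/2)sin(4x).


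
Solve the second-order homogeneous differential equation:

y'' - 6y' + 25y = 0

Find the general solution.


Characteristic equation: r² - 6r + 25 = 0.
Discriminant is negative; roots r = 3 ± 4i (complex conjugate pair).
General solution uses e^(α x)(C₁ cos(β x) + C₂ sin(β x)): y = e^(3x)(C₁cos(4x) + C₂sin(4x)).


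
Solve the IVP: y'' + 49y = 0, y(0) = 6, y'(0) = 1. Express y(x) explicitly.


Characteristic roots of r² + 49 = 0 are ±7i, so y = C₁cos(7x) + C₂sin(7x).
Apply y(0) = 6: C₁ = 6. Differentiate and apply y'(0) = 1: 7·C₂ = 1, so C₂ = 1/7.
Particular solution: y = 6cos(7x) + (1/7)sin(7x).


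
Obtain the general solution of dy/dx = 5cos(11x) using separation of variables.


g(y) = 1, so integrate directly: y = ∫ 5cos(11x) dx = (5/11)sin(11x) + C.


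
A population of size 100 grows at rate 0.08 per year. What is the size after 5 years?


The ODE dP/dt = 0.08P has solution P(t) = P(0)e^(0.08t).
Substitute P(0) = 100 and t = 5: P(5) = 100 e^(0.40) ≈ 149.


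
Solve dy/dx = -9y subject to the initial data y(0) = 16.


General solution of y' = -9y is y = Ce^(-9x).
Apply y(0) = 16: C = 16.
Particular solution: y = 16e^(-9x).


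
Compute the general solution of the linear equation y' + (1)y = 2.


P(x) = 1, Q(x) = 2; integrating factor μ = e^(x).
(μ y)' = 2e^(x) ⇒ μ y = 2e^(x) + C.
Divide by μ: y = 2 + Ce^(-x).


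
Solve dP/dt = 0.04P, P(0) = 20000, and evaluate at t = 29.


The ODE dP/dt = 0.04P has solution P(t) = P(0)e^(0.04t).
Substitute P(0) = 20000 and t = 29: P(29) = 20000 e^(1.16) ≈ 63799.


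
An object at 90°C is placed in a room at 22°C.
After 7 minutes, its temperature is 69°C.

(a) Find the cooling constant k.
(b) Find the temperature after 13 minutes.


Newton's law: T(t) = T_a + (T₀ - T_a)e^(-kt).
(a) Use T(7) = 69: (69 - 22)/(90 - 22) = e^(-k·7), so k = -ln(0.691)/7 ≈ 0.0528.
(b) Apply k to t = 13: T(13) = 22 + (68)e^(-0.686) ≈ 56.2°C.


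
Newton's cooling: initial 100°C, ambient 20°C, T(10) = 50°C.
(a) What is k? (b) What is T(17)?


Newton's law: T(t) = T_a + (T₀ - T_a)e^(-kt).
(a) Use T(10) = 50: (50 - 20)/(100 - 20) = e^(-k·10), so k = -ln(0.375)/10 ≈ 0.0981.
(b) Apply k to t = 17: T(17) = 20 + (80)e^(-1.667) ≈ 35.1°C.


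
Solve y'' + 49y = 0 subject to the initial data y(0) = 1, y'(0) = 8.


Characteristic roots of r² + 49 = 0 are ±7i, so y = C₁cos(7x) + C₂sin(7x).
Apply y(0) = 1: C₁ = 1. Differentiate and apply y'(0) = 8: 7·C₂ = 8, so C₂ = 8/7.
Particular solution: y = cos(7x) + (8/7)sin(7x).


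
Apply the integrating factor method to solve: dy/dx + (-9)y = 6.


P(x) = -9 ⇒ μ = e^(-9x).
(μ y)' = 6e^(-9x) ⇒ μ y = -(2/3)e^(-9x) + C.
Divide by μ: y = -2/3 + Ce^(9x).


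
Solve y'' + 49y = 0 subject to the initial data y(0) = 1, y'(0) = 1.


Characteristic roots of r² + 49 = 0 are ±7i, so y = C₁cos(7x) + C₂sin(7x).
Apply y(0) = 1: C₁ = 1. Differentiate and apply y'(0) = 1: 7·C₂ = 1, so C₂ = 1/7.
Particular solution: y = cos(7x) + (1/7)sin(7x).


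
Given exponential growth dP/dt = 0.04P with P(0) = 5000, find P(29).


The ODE dP/dt = 0.04P has solution P(t) = P(0)e^(0.04t).
Substitute P(0) = 5000 and t = 29: P(29) = 5000 e^(1.16) ≈ 15950.


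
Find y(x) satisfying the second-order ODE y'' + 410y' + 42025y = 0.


Characteristic equation: r² + 410r + 42025 = 0, i.e. (r + 205)² = 0.
Repeated root r = -205; include an x factor for the second linearly independent solution.
General solution: y = (C₁ + C₂x)e^(-205x).


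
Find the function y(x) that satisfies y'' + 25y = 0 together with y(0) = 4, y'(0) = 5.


Characteristic roots of r² + 25 = 0 are ±5i, so y = C₁cos(5x) + C₂sin(5x).
Apply y(0) = 4: C₁ = 4. Differentiate and apply y'(0) = 5: 5·C₂ = 5, so C₂ = 1.
Particular solution: y = 4cos(5x) + sin(5x).


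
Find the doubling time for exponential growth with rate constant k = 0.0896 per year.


Exponential growth: P(t) = P₀ e^(0.0896t). Set P(t)/P₀ = 2: e^(0.0896t) = 2.
Solve: t = ln(2)/0.0896 ≈ 7.74 years.


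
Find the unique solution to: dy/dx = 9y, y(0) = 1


General solution of y' = 9y is y = Ce^(9x).
Apply y(0) = 1: C = 1.
Particular solution: y = e^(9x).


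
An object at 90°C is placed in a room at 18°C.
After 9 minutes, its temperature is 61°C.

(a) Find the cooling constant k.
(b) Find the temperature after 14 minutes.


Newton's law: T(t) = T_a + (T₀ - T_a)e^(-kt).
(a) Use T(9) = 61: (61 - 18)/(90 - 18) = e^(-k·9), so k = -ln(0.597)/9 ≈ 0.0573.
(b) Apply k to t = 14: T(14) = 18 + (72)e^(-0.802) ≈ 50.3°C.


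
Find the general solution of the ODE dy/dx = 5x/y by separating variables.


Separate variables: y dy = 5x dx.
Integrate both sides: y²/2 = (5/2)x^2 + C₀.
Multiply by 2: y² = 5x^2 + C.


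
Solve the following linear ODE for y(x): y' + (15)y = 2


P(x) = 15, Q(x) = 2; integrating factor μ = e^(15x).
(μ y)' = 2e^(15x) ⇒ μ y = (2/15)e^(15x) + C.
Divide by μ: y = 2/15 + Ce^(-15x).


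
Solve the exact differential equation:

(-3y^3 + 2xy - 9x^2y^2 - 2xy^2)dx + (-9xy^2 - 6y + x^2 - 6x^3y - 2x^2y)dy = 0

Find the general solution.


Check exactness: ∂M/∂y = -9y^2 + 2x - 18x^2y - 4xy and ∂N/∂x = -9y^2 + 2x - 18x^2y - 4xy; equal, so the equation is exact.
Integrate M with respect to x (treating y as constant): ∫M dx = -3xy^3 + x^2y - 3x^3y^2 - x^2y^2 + h(y).
Differentiate w.r.t. y and set equal to N: the x-dependent terms already match, leaving h'(y) = -6y. Integrate: h(y) = -3y^2.
So F(x,y) = -3xy^3 - 3y^2 + x^2y - 3x^3y^2 - x^2y^2.
General solution: -3xy^3 - 3y^2 + x^2y - 3x^3y^2 - x^2y^2 = C.


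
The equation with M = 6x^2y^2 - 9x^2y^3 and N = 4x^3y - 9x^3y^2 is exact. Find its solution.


Check exactness: ∂M/∂y = 12x^2y - 27x^2y^2 and ∂N/∂x = 12x^2y - 27x^2y^2; equal, so the equation is exact.
Integrate M with respect to x (treating y as constant): ∫M dx = 2x^3y^2 - 3x^3y^3 + h(y).
Differentiate w.r.t. y and set equal to N: all terms match, so h'(y) = 0 and h is a constant absorbed into C.
General solution: 2x^3y^2 - 3x^3y^3 = C.


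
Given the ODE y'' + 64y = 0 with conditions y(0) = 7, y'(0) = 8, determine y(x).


Characteristic roots of r² + 64 = 0 are ±8i, so y = C₁cos(8x) + C₂sin(8x).
Apply y(0) = 7: C₁ = 7. Differentiate and apply y'(0) = 8: 8·C₂ = 8, so C₂ = 1.
Particular solution: y = 7cos(8x) + sin(8x).


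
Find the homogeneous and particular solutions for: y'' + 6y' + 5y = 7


Characteristic roots of r² + 6r + 5 = 0 are -5, -1.
y_h = C₁e^(-5x) + C₂e^(-x).
Constant forcing; try y_p = A. Then 5A = 7 ⇒ A = 7/5.
General solution: y = C₁e^(-5x) + C₂e^(-x) + 7/5.


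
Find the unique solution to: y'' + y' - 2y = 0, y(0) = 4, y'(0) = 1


Characteristic roots of r² + r - 2 = 0 are -2, 1.
General solution y = c₁ e^(-2x) + c₂ e^(x).
Apply y(0) = 4: c₁ + c₂ = 4. Apply y'(0) = 1: -2 c₁ + 1 c₂ = 1.
Solve: c₁ = 1, c₂ = 3.
Particular solution: y = e^(-2x) + 3e^(x).


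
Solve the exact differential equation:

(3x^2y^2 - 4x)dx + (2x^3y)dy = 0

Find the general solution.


Check exactness: ∂M/∂y = 6x^2y and ∂N/∂x = 6x^2y; equal, so the equation is exact.
Integrate M with respect to x (treating y as constant): ∫M dx = x^3y^2 - 2x^2 + h(y).
Differentiate w.r.t. y and set equal to N: all terms match, so h'(y) = 0 and h is a constant absorbed into C.
General solution: x^3y^2 - 2x^2 = C.


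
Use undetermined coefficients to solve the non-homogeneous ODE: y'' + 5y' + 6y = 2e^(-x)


Characteristic roots of r² + 5r + 6 = 0 are -2, -3.
y_h = C₁e^(-2x) + C₂e^(-3x).
Forcing exponent -1 is not a characteristic root; try y_p = Ae^(-x).
Substitute: A·(1 + (5)·-1 + (6)) = A·2 = 2, so A = 1.
General solution: y = C₁e^(-2x) + C₂e^(-3x) + e^(-x).


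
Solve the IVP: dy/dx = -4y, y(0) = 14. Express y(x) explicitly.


General solution of y' = -4y is y = Ce^(-4x).
Apply y(0) = 14: C = 14.
Particular solution: y = 14e^(-4x).


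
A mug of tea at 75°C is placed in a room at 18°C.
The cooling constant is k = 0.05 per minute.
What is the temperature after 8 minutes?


Newton's law: dT/dt = -k(T - T_a) has solution T(t) = T_a + (T₀ - T_a)e^(-kt).
Plug in T_a = 18, T₀ = 75, k = 0.05, t = 8: T(8) = 18 + (57)e^(-0.40) ≈ 56.2°C.


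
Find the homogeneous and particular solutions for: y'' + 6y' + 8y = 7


Characteristic roots of r² + 6r + 8 = 0 are -2, -4.
y_h = C₁e^(-2x) + C₂e^(-4x).
Constant forcing; try y_p = A. Then 8A = 7 ⇒ A = 7/8.
General solution: y = C₁e^(-2x) + C₂e^(-4x) + 7/8.


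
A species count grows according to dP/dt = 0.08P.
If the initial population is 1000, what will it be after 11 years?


The ODE dP/dt = 0.08P has solution P(t) = P(0)e^(0.08t).
Substitute P(0) = 1000 and t = 11: P(11) = 1000 e^(0.88) ≈ 2411.


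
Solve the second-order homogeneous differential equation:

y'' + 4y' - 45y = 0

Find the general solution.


Characteristic equation: r² + 4r - 45 = 0.
Factor: (r - 5)(r + 9) = 0 ⇒ r = 5, -9 (distinct real).
General solution: y = C₁e^(5x) + C₂e^(-9x).


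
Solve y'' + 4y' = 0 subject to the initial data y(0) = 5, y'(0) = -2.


Characteristic roots of r² + 4r = 0 are 0, -4.
General solution y = c₁ + c₂ e^(-4x).
Apply y(0) = 5: c₁ + c₂ = 5. Apply y'(0) = -2: 0 c₁ - 4 c₂ = -2.
Solve: c₁ = 9/2, c₂ = 1/2.
Particular solution: y = 9/2 + (1/2)e^(-4x).


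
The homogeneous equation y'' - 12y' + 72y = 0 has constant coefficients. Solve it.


Characteristic equation: r² - 12r + 72 = 0.
Discriminant is negative; roots r = 6 ± 6i (complex conjugate pair).
General solution uses e^(α x)(C₁ cos(β x) + C₂ sin(β x)): y = e^(6x)(C₁cos(6x) + C₂sin(6x)).


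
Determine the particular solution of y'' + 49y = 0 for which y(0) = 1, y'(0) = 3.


Characteristic roots of r² + 49 = 0 are ±7i, so y = C₁cos(7x) + C₂sin(7x).
Apply y(0) = 1: C₁ = 1. Differentiate and apply y'(0) = 3: 7·C₂ = 3, so C₂ = 3/7.
Particular solution: y = cos(7x) + (3/7)sin(7x).


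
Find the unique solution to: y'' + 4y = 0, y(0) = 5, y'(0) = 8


Characteristic roots of r² + 4 = 0 are ±2i, so y = C₁cos(2x) + C₂sin(2x).
Apply y(0) = 5: C₁ = 5. Differentiate and apply y'(0) = 8: 2·C₂ = 8, so C₂ = 4.
Particular solution: y = 5cos(2x) + 4sin(2x).


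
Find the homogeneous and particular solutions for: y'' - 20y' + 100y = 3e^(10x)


Characteristic polynomial (r - 10)² = 0; repeated root r = 10.
y_h = (C₁ + C₂x)e^(10x). Forcing matches the repeated root (resonance), so try y_p = Ax² e^(10x).
Substitute and solve for A: 2A = 3, so A = 3/2.
General solution: y = (C₁ + C₂x + (3/2)x²)e^(10x).


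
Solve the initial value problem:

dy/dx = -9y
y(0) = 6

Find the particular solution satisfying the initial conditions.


General solution of y' = -9y is y = Ce^(-9x).
Apply y(0) = 6: C = 6.
Particular solution: y = 6e^(-9x).


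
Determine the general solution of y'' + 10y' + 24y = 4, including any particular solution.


Characteristic roots of r² + 10r + 24 = 0 are -6, -4.
y_h = C₁e^(-6x) + C₂e^(-4x).
Constant forcing; try y_p = A. Then 24A = 4 ⇒ A = 1/6.
General solution: y = C₁e^(-6x) + C₂e^(-4x) + 1/6.


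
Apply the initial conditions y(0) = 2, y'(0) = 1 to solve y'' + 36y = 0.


Characteristic roots of r² + 36 = 0 are ±6i, so y = C₁cos(6x) + C₂sin(6x).
Apply y(0) = 2: C₁ = 2. Differentiate and apply y'(0) = 1: 6·C₂ = 1, so C₂ = 1/6.
Particular solution: y = 2cos(6x) + (1/6)sin(6x).


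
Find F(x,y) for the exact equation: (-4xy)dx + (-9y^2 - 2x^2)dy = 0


Check exactness: ∂M/∂y = -4x and ∂N/∂x = -4x; equal, so the equation is exact.
Integrate M with respect to x (treating y as constant): ∫M dx = -2x^2y + h(y).
Differentiate w.r.t. y and set equal to N: the x-dependent terms already match, leaving h'(y) = -9y^2. Integrate: h(y) = -3y^3.
So F(x,y) = -3y^3 - 2x^2y.
General solution: -3y^3 - 2x^2y = C.


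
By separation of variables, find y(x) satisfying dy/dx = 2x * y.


Separate variables: dy/y = 2x dx.
Integrate: ln|y| = x^2 + C₀.
Exponentiate: y = Ce^(x^2).


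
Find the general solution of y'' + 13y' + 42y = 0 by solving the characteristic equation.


Characteristic equation: r² + 13r + 42 = 0.
Factor: (r + 7)(r + 6) = 0 ⇒ r = -7, -6 (distinct real).
General solution: y = C₁e^(-7x) + C₂e^(-6x).


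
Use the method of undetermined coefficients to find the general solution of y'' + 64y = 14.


Homogeneous part: r² + 64 = 0 ⇒ r = ±8i, so y_h = C₁cos(8x) + C₂sin(8x).
Try constant y_p = A; plug in: 64A = 14 ⇒ A = 7/32.
General solution: y = C₁cos(8x) + C₂sin(8x) + 7/32.


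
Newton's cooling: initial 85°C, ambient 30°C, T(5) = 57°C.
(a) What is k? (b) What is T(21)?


Newton's law: T(t) = T_a + (T₀ - T_a)e^(-kt).
(a) Use T(5) = 57: (57 - 30)/(85 - 30) = e^(-k·5), so k = -ln(0.491)/5 ≈ 0.1423.
(b) Apply k to t = 21: T(21) = 30 + (55)e^(-2.988) ≈ 32.8°C.


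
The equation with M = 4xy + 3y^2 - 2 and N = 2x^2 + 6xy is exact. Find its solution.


Check exactness: ∂M/∂y = 4x + 6y and ∂N/∂x = 4x + 6y; equal, so the equation is exact.
Integrate M with respect to x (treating y as constant): ∫M dx = 2x^2y + 3xy^2 - 2x + h(y).
Differentiate w.r.t. y and set equal to N: all terms match, so h'(y) = 0 and h is a constant absorbed into C.
General solution: 2x^2y + 3xy^2 - 2x = C.


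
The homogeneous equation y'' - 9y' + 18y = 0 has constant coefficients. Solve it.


Characteristic equation: r² - 9r + 18 = 0.
Factor: (r - 6)(r - 3) = 0 ⇒ r = 6, 3 (distinct real).
General solution: y = C₁e^(6x) + C₂e^(3x).


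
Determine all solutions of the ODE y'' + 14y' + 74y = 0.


Characteristic equation: r² + 14r + 74 = 0.
Discriminant is negative; roots r = -7 ± 5i (complex conjugate pair).
General solution uses e^(α x)(C₁ cos(β x) + C₂ sin(β x)): y = e^(-7x)(C₁cos(5x) + C₂sin(5x)).


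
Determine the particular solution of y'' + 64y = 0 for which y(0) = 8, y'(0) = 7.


Characteristic roots of r² + 64 = 0 are ±8i, so y = C₁cos(8x) + C₂sin(8x).
Apply y(0) = 8: C₁ = 8. Differentiate and apply y'(0) = 7: 8·C₂ = 7, so C₂ = 7/8.
Particular solution: y = 8cos(8x) + (7/8)sin(8x).


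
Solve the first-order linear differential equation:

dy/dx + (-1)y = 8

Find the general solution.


P(x) = -1 ⇒ μ = e^(-x).
(μ y)' = 8e^(-x) ⇒ μ y = -8e^(-x) + C.
Divide by μ: y = -8 + Ce^(x).


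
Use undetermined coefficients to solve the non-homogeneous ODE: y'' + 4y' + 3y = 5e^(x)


Characteristic roots of r² + 4r + 3 = 0 are -3, -1.
y_h = C₁e^(-3x) + C₂e^(-x).
Forcing exponent 1 is not a characteristic root; try y_p = Ae^(x).
Substitute: A·(1 + (4)·1 + (3)) = A·8 = 5, so A = 5/8.
General solution: y = C₁e^(-3x) + C₂e^(-x) + (5/8)e^(x).


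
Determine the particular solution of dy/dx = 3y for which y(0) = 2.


General solution of y' = 3y is y = Ce^(3x).
Apply y(0) = 2: C = 2.
Particular solution: y = 2e^(3x).


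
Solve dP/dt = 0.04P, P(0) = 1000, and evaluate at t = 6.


The ODE dP/dt = 0.04P has solution P(t) = P(0)e^(0.04t).
Substitute P(0) = 1000 and t = 6: P(6) = 1000 e^(0.24) ≈ 1271.


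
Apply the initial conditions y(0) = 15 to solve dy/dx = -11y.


General solution of y' = -11y is y = Ce^(-11x).
Apply y(0) = 15: C = 15.
Particular solution: y = 15e^(-11x).


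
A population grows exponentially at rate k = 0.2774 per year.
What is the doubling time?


Exponential growth: P(t) = P₀ e^(0.2774t). Set P(t)/P₀ = 2: e^(0.2774t) = 2.
Solve: t = ln(2)/0.2774 ≈ 2.50 years.


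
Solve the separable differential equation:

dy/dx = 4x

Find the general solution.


Integrate both sides with respect to x: y = ∫ 4x dx = 2x^2 + C.


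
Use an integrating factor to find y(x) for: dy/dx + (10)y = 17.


P(x) = 10, Q(x) = 17; integrating factor μ = e^(10x).
(μ y)' = 17e^(10x) ⇒ μ y = (17/10)e^(10x) + C.
Divide by μ: y = 17/10 + Ce^(-10x).


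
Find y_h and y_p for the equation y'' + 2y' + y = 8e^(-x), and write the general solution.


Characteristic polynomial (r + 1)² = 0; repeated root r = -1.
y_h = (C₁ + C₂x)e^(-x). Forcing matches the repeated root (resonance), so try y_p = Ax² e^(-x).
Substitute and solve for A: 2A = 8, so A = 4.
General solution: y = (C₁ + C₂x + 4x²)e^(-x).


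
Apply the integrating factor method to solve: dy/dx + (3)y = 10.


P(x) = 3, Q(x) = 10; integrating factor μ = e^(3x).
(μ y)' = 10e^(3x) ⇒ μ y = (10/3)e^(3x) + C.
Divide by μ: y = 10/3 + Ce^(-3x).


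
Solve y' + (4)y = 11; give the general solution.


P(x) = 4, Q(x) = 11; integrating factor μ = e^(4x).
(μ y)' = 11e^(4x) ⇒ μ y = (11/4)e^(4x) + C.
Divide by μ: y = 11/4 + Ce^(-4x).


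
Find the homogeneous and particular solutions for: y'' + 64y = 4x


Homogeneous: r² + 64 = 0 ⇒ r = ±8i, y_h = C₁cos(8x) + C₂sin(8x).
Polynomial forcing; try y_p = Ax + B. Then y_p'' + 64 y_p = 64(Ax + B) = 4x, so B = 0 and A = 1/16.
General solution: y = C₁cos(8x) + C₂sin(8x) + (1/16)x.


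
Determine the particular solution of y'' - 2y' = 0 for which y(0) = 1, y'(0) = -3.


Characteristic roots of r² - 2r = 0 are 2, 0.
General solution y = c₁ e^(2x) + c₂.
Apply y(0) = 1: c₁ + c₂ = 1. Apply y'(0) = -3: 2 c₁ + 0 c₂ = -3.
Solve: c₁ = -3/2, c₂ = 5/2.
Particular solution: y = -(3/2)e^(2x) + 5/2.


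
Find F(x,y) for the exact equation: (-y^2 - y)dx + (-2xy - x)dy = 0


Check exactness: ∂M/∂y = -2y - 1 and ∂N/∂x = -2y - 1; equal, so the equation is exact.
Integrate M with respect to x (treating y as constant): ∫M dx = -xy^2 - xy + h(y).
Differentiate w.r.t. y and set equal to N: all terms match, so h'(y) = 0 and h is a constant absorbed into C.
General solution: -xy^2 - xy = C.


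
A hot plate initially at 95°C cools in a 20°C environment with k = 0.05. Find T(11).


Newton's law: dT/dt = -k(T - T_a) has solution T(t) = T_a + (T₀ - T_a)e^(-kt).
Plug in T_a = 20, T₀ = 95, k = 0.05, t = 11: T(11) = 20 + (75)e^(-0.55) ≈ 63.3°C.


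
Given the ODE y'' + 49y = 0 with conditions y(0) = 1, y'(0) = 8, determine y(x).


Characteristic roots of r² + 49 = 0 are ±7i, so y = C₁cos(7x) + C₂sin(7x).
Apply y(0) = 1: C₁ = 1. Differentiate and apply y'(0) = 8: 7·C₂ = 8, so C₂ = 8/7.
Particular solution: y = cos(7x) + (8/7)sin(7x).


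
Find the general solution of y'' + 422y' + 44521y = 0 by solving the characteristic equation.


Characteristic equation: r² + 422r + 44521 = 0, i.e. (r + 211)² = 0.
Repeated root r = -211; include an x factor for the second linearly independent solution.
General solution: y = (C₁ + C₂x)e^(-211x).


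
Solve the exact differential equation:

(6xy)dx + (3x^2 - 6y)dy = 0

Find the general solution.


Check exactness: ∂M/∂y = 6x and ∂N/∂x = 6x; equal, so the equation is exact.
Integrate M with respect to x (treating y as constant): ∫M dx = 3x^2y + h(y).
Differentiate w.r.t. y and set equal to N: the x-dependent terms already match, leaving h'(y) = -6y. Integrate: h(y) = -3y^2.
So F(x,y) = 3x^2y - 3y^2.
General solution: 3x^2y - 3y^2 = C.


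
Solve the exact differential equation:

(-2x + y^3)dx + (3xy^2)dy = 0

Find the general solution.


Check exactness: ∂M/∂y = 3y^2 and ∂N/∂x = 3y^2; equal, so the equation is exact.
Integrate M with respect to x (treating y as constant): ∫M dx = -x^2 + xy^3 + h(y).
Differentiate w.r.t. y and set equal to N: all terms match, so h'(y) = 0 and h is a constant absorbed into C.
General solution: -x^2 + xy^3 = C.


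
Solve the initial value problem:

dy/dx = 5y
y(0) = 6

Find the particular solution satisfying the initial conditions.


General solution of y' = 5y is y = Ce^(5x).
Apply y(0) = 6: C = 6.
Particular solution: y = 6e^(5x).


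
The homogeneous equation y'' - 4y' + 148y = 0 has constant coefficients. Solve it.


Characteristic equation: r² - 4r + 148 = 0.
Discriminant is negative; roots r = 2 ± 12i (complex conjugate pair).
General solution uses e^(α x)(C₁ cos(β x) + C₂ sin(β x)): y = e^(2x)(C₁cos(12x) + C₂sin(12x)).


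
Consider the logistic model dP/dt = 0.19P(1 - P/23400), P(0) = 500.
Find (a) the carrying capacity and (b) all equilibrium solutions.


Logistic ODE dP/dt = 0.19P(1 - P/23400) has equilibria where dP/dt = 0, i.e. P = 0 or P = 23400.
The coefficient (1 - P/K) = 0 when P = K, identifying K = 23400 as the carrying capacity.
(a) K = 23400; (b) equilibria P = 0 and P = 23400.


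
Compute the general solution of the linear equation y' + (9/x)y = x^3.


P(x) = 9/x ⇒ μ = x^9.
(x^9 y)' = x^9·x^3 = x^12.
Integrate: x^9 y = x^13/(13) + C.
Solve for y: y = (1/13)x^4 + C/x^9.


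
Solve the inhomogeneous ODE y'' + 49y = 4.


Homogeneous part: r² + 49 = 0 ⇒ r = ±7i, so y_h = C₁cos(7x) + C₂sin(7x).
Try constant y_p = A; plug in: 49A = 4 ⇒ A = 4/49.
General solution: y = C₁cos(7x) + C₂sin(7x) + 4/49.


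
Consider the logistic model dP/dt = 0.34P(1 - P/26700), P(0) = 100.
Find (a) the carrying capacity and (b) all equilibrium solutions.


Logistic ODE dP/dt = 0.34P(1 - P/26700) has equilibria where dP/dt = 0, i.e. P = 0 or P = 26700.
The coefficient (1 - P/K) = 0 when P = K, identifying K = 26700 as the carrying capacity.
(a) K = 26700; (b) equilibria P = 0 and P = 26700.


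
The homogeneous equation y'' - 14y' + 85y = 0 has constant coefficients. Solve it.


Characteristic equation: r² - 14r + 85 = 0.
Discriminant is negative; roots r = 7 ± 6i (complex conjugate pair).
General solution uses e^(α x)(C₁ cos(β x) + C₂ sin(β x)): y = e^(7x)(C₁cos(6x) + C₂sin(6x)).


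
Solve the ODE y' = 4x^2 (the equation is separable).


Integrate both sides with respect to x: y = ∫ 4x^2 dx = (4/3)x^3 + C.


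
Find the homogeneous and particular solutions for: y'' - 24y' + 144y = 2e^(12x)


Characteristic polynomial (r - 12)² = 0; repeated root r = 12.
y_h = (C₁ + C₂x)e^(12x). Forcing matches the repeated root (resonance), so try y_p = Ax² e^(12x).
Substitute and solve for A: 2A = 2, so A = 1.
General solution: y = (C₁ + C₂x + x²)e^(12x).


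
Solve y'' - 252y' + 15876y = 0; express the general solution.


Characteristic equation: r² - 252r + 15876 = 0, i.e. (r - 126)² = 0.
Repeated root r = 126; include an x factor for the second linearly independent solution.
General solution: y = (C₁ + C₂x)e^(126x).


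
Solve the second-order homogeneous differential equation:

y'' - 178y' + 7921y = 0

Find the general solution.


Characteristic equation: r² - 178r + 7921 = 0, i.e. (r - 89)² = 0.
Repeated root r = 89; include an x factor for the second linearly independent solution.
General solution: y = (C₁ + C₂x)e^(89x).


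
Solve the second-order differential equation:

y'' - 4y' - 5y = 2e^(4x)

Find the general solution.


Characteristic roots of r² - 4r - 5 = 0 are 5, -1.
y_h = C₁e^(5x) + C₂e^(-x).
Forcing exponent 4 is not a characteristic root; try y_p = Ae^(4x).
Substitute: A·(16 + (-4)·4 + (-5)) = A·-5 = 2, so A = -2/5.
General solution: y = C₁e^(5x) + C₂e^(-x) - (2/5)e^(4x).


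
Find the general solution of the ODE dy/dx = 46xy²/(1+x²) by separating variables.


Separate: dy/y² = 46x/(1+x²) dx.
Integrate LHS: ∫ dy/y² = -1/y.
Integrate RHS via u = 1+x²: 23ln(1+x²) + C.
Result: -1/y = 23ln(1+x²) + C.


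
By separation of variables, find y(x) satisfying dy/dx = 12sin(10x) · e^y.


Separate: e^(-y) dy = 12sin(10x) dx.
Integrate: -e^(-y) = -(6/5)cos(10x) + C₀.
Rearrange: e^(-y) = (6/5)cos(10x) + C.


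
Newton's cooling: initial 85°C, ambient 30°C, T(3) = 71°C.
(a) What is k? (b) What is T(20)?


Newton's law: T(t) = T_a + (T₀ - T_a)e^(-kt).
(a) Use T(3) = 71: (71 - 30)/(85 - 30) = e^(-k·3), so k = -ln(0.745)/3 ≈ 0.0979.
(b) Apply k to t = 20: T(20) = 30 + (55)e^(-1.958) ≈ 37.8°C.


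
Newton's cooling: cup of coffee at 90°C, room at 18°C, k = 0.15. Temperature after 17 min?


Newton's law: dT/dt = -k(T - T_a) has solution T(t) = T_a + (T₀ - T_a)e^(-kt).
Plug in T_a = 18, T₀ = 90, k = 0.15, t = 17: T(17) = 18 + (72)e^(-2.55) ≈ 23.6°C.


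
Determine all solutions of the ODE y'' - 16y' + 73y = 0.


Characteristic equation: r² - 16r + 73 = 0.
Discriminant is negative; roots r = 8 ± 3i (complex conjugate pair).
General solution uses e^(α x)(C₁ cos(β x) + C₂ sin(β x)): y = e^(8x)(C₁cos(3x) + C₂sin(3x)).


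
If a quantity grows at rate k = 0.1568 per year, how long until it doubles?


Exponential growth: P(t) = P₀ e^(0.1568t). Set P(t)/P₀ = 2: e^(0.1568t) = 2.
Solve: t = ln(2)/0.1568 ≈ 4.42 years.


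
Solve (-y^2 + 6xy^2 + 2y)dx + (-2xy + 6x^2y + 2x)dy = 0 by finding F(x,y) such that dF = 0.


Check exactness: ∂M/∂y = -2y + 12xy + 2 and ∂N/∂x = -2y + 12xy + 2; equal, so the equation is exact.
Integrate M with respect to x (treating y as constant): ∫M dx = -xy^2 + 3x^2y^2 + 2xy + h(y).
Differentiate w.r.t. y and set equal to N: all terms match, so h'(y) = 0 and h is a constant absorbed into C.
General solution: -xy^2 + 3x^2y^2 + 2xy = C.


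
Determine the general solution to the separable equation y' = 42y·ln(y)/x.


Separate: dy/[y ln(y)] = 42 dx/x.
Substitute u = ln(y): du/u = 42 dx/x.
Integrate: ln|ln(y)| = 42ln|x| + C₀, hence ln(y) = C·x^42.


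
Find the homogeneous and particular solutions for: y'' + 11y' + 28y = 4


Characteristic roots of r² + 11r + 28 = 0 are -4, -7.
y_h = C₁e^(-4x) + C₂e^(-7x).
Constant forcing; try y_p = A. Then 28A = 4 ⇒ A = 1/7.
General solution: y = C₁e^(-4x) + C₂e^(-7x) + 1/7.


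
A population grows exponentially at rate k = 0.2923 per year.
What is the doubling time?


Exponential growth: P(t) = P₀ e^(0.2923t). Set P(t)/P₀ = 2: e^(0.2923t) = 2.
Solve: t = ln(2)/0.2923 ≈ 2.37 years.
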